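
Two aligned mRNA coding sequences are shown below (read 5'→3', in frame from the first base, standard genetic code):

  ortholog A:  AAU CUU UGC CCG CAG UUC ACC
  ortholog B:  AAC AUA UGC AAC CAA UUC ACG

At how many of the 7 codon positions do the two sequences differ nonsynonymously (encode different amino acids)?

2

Codon 1: AAU Asn / AAC Asn — synonymous.
Codon 2: CUU Leu / AUA Ile — nonsynonymous.
Codon 3: UGC Cys / UGC Cys — identical.
Codon 4: CCG Pro / AAC Asn — nonsynonymous.
Codon 5: CAG Gln / CAA Gln — synonymous.
Codon 6: UUC Phe / UUC Phe — identical.
Codon 7: ACC Thr / ACG Thr — synonymous.
Nonsynonymous differences: 2.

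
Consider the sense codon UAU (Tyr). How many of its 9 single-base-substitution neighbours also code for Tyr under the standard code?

1

Position 1: none → 0 synonymous.
Position 2: none → 0 synonymous.
Position 3: UAC → 1 synonymous.
Total: 0 + 0 + 1 = 1.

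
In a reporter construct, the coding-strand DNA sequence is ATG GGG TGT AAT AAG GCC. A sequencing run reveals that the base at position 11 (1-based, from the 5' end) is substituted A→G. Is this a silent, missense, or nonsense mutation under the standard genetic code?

missense

Position 11 falls in codon 4: AAT → Asn.
After the substitution the codon is AGT → Ser.
Asn ≠ Ser, so this is a missense mutation.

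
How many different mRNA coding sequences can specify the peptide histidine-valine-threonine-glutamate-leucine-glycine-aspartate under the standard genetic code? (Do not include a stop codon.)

3072

His: 2 codons.
Val: 4 codons.
Thr: 4 codons.
Glu: 2 codons.
Leu: 6 codons.
Gly: 4 codons.
Asp: 2 codons.
2 × 4 × 4 × 2 × 6 × 4 × 2 = 3072.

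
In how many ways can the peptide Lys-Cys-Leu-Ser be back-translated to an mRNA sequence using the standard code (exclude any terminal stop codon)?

Lys: 2 codons.
Cys: 2 codons.
Leu: 6 codons.
Ser: 6 codons.
2 × 2 × 6 × 6 = 144.

144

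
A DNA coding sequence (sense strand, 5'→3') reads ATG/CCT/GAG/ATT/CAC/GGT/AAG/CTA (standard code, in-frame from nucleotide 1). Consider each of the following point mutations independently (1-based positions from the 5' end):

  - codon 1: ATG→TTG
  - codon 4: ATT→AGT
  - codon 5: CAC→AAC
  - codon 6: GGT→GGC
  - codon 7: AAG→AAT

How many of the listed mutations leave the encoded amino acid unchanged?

Codon 1: ATG (Met) → TTG (Leu) — missense.
Codon 4: ATT (Ile) → AGT (Ser) — missense.
Codon 5: CAC (His) → AAC (Asn) — missense.
Codon 6: GGT (Gly) → GGC (Gly) — synonymous.
Codon 7: AAG (Lys) → AAT (Asn) — missense.
Synonymous: 1 of 5.

1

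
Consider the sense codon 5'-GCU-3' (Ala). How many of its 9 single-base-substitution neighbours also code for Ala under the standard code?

3

Position 1: none → 0 synonymous.
Position 2: none → 0 synonymous.
Position 3: GCC, GCA, GCG → 3 synonymous.
Total: 0 + 0 + 3 = 3.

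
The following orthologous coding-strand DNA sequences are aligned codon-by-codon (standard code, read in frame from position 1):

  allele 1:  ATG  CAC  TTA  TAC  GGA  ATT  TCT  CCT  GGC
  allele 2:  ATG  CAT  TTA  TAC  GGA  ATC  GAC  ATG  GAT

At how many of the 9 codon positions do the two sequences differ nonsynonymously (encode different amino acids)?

Codon 1: ATG Met / ATG Met — identical.
Codon 2: CAC His / CAT His — synonymous.
Codon 3: TTA Leu / TTA Leu — identical.
Codon 4: TAC Tyr / TAC Tyr — identical.
Codon 5: GGA Gly / GGA Gly — identical.
Codon 6: ATT Ile / ATC Ile — synonymous.
Codon 7: TCT Ser / GAC Asp — nonsynonymous.
Codon 8: CCT Pro / ATG Met — nonsynonymous.
Codon 9: GGC Gly / GAT Asp — nonsynonymous.
Nonsynonymous differences: 3.

3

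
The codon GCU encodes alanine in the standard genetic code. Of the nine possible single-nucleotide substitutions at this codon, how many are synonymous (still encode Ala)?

Position 1: none → 0 synonymous.
Position 2: none → 0 synonymous.
Position 3: GCC, GCA, GCG → 3 synonymous.
Total: 0 + 0 + 3 = 3.

3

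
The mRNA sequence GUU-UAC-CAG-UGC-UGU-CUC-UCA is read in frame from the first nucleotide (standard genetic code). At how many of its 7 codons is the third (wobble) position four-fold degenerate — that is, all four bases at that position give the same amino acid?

3

Codon 1 GUU (Val): third position 4-fold.
Codon 2 UAC (Tyr): third position 2-fold.
Codon 3 CAG (Gln): third position 2-fold.
Codon 4 UGC (Cys): third position 2-fold.
Codon 5 UGU (Cys): third position 2-fold.
Codon 6 CUC (Leu): third position 4-fold.
Codon 7 UCA (Ser): third position 4-fold.
Four-fold degenerate third positions: 3.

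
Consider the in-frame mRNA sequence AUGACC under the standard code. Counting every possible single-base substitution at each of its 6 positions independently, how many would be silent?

Codon 1 (AUG, Met): 0 synonymous substitutions.
Codon 2 (ACC, Thr): 3 synonymous substitutions.
Total: 0 + 3 = 3.

3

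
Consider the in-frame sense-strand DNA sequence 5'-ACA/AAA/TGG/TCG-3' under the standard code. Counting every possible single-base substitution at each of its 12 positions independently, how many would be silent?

7

Codon 1 (ACA, Thr): 3 synonymous substitutions.
Codon 2 (AAA, Lys): 1 synonymous substitution.
Codon 3 (TGG, Trp): 0 synonymous substitutions.
Codon 4 (TCG, Ser): 3 synonymous substitutions.
Total: 3 + 1 + 0 + 3 = 7.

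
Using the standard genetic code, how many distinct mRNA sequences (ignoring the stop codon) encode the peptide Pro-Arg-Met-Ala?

Pro: 4 codons.
Arg: 6 codons.
Met: 1 codon.
Ala: 4 codons.
4 × 6 × 1 × 4 = 96.

96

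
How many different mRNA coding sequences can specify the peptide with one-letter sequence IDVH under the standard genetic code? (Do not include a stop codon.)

48

Ile: 3 codons.
Asp: 2 codons.
Val: 4 codons.
His: 2 codons.
3 × 2 × 4 × 2 = 48.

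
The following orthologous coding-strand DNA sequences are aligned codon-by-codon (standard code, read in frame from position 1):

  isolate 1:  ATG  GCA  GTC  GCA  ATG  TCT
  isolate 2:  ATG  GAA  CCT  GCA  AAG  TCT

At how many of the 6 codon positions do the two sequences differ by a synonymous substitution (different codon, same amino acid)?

0

Codon 1: ATG Met / ATG Met — identical.
Codon 2: GCA Ala / GAA Glu — nonsynonymous.
Codon 3: GTC Val / CCT Pro — nonsynonymous.
Codon 4: GCA Ala / GCA Ala — identical.
Codon 5: ATG Met / AAG Lys — nonsynonymous.
Codon 6: TCT Ser / TCT Ser — identical.
Synonymous differences: 0.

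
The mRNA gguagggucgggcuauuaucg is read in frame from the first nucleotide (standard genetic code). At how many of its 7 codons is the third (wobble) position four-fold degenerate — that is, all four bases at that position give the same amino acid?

Codon 1 GGU (Gly): third position 4-fold.
Codon 2 AGG (Arg): third position 2-fold.
Codon 3 GUC (Val): third position 4-fold.
Codon 4 GGG (Gly): third position 4-fold.
Codon 5 CUA (Leu): third position 4-fold.
Codon 6 UUA (Leu): third position 2-fold.
Codon 7 UCG (Ser): third position 4-fold.
Four-fold degenerate third positions: 5.

5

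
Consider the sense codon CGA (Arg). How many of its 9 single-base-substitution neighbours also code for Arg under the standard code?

4

Position 1: AGA → 1 synonymous.
Position 2: none → 0 synonymous.
Position 3: CGT, CGC, CGG → 3 synonymous.
Total: 1 + 0 + 3 = 4.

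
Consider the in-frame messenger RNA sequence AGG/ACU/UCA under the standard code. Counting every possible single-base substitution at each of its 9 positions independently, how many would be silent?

8

Codon 1 (AGG, Arg): 2 synonymous substitutions.
Codon 2 (ACU, Thr): 3 synonymous substitutions.
Codon 3 (UCA, Ser): 3 synonymous substitutions.
Total: 2 + 3 + 3 = 8.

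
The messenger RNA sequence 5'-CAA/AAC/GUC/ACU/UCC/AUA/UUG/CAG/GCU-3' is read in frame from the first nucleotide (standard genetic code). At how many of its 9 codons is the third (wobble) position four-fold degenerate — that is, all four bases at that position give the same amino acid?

Codon 1 CAA (Gln): third position 2-fold.
Codon 2 AAC (Asn): third position 2-fold.
Codon 3 GUC (Val): third position 4-fold.
Codon 4 ACU (Thr): third position 4-fold.
Codon 5 UCC (Ser): third position 4-fold.
Codon 6 AUA (Ile): third position 3-fold.
Codon 7 UUG (Leu): third position 2-fold.
Codon 8 CAG (Gln): third position 2-fold.
Codon 9 GCU (Ala): third position 4-fold.
Four-fold degenerate third positions: 4.

4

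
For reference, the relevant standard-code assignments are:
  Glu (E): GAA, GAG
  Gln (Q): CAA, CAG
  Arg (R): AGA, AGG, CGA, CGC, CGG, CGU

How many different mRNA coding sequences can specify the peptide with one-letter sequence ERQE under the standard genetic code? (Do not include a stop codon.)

48

Glu: 2 codons.
Arg: 6 codons.
Gln: 2 codons.
Glu: 2 codons.
2 × 6 × 2 × 2 = 48.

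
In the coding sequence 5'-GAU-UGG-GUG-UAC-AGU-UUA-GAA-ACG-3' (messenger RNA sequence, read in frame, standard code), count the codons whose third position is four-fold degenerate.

2

Codon 1 GAU (Asp): third position 2-fold.
Codon 2 UGG (Trp): third position 1-fold.
Codon 3 GUG (Val): third position 4-fold.
Codon 4 UAC (Tyr): third position 2-fold.
Codon 5 AGU (Ser): third position 2-fold.
Codon 6 UUA (Leu): third position 2-fold.
Codon 7 GAA (Glu): third position 2-fold.
Codon 8 ACG (Thr): third position 4-fold.
Four-fold degenerate third positions: 2.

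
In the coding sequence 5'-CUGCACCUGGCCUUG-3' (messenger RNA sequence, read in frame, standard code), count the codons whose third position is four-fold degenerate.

3

Codon 1 CUG (Leu): third position 4-fold.
Codon 2 CAC (His): third position 2-fold.
Codon 3 CUG (Leu): third position 4-fold.
Codon 4 GCC (Ala): third position 4-fold.
Codon 5 UUG (Leu): third position 2-fold.
Four-fold degenerate third positions: 3.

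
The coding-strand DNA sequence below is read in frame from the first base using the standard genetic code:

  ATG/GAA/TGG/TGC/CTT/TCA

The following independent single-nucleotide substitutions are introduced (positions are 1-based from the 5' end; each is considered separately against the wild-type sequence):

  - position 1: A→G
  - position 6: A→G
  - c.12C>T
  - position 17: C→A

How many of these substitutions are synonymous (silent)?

Codon 1: ATG (Met) → GTG (Val) — missense.
Codon 2: GAA (Glu) → GAG (Glu) — synonymous.
Codon 4: TGC (Cys) → TGT (Cys) — synonymous.
Codon 6: TCA (Ser) → TAA (Stop) — nonsense.
Synonymous: 2 of 4.

2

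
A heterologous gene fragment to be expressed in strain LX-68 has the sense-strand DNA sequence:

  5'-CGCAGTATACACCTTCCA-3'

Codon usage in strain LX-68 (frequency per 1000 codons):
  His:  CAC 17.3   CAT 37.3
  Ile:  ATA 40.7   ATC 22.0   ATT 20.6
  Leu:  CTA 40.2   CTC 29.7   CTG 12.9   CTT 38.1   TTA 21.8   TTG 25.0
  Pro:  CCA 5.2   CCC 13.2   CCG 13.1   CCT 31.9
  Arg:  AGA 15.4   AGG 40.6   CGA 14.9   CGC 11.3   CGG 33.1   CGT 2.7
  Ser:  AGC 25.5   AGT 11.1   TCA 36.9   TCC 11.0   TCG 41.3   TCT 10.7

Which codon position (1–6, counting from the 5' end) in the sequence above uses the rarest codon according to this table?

Codon 1 CGC (Arg): 11.3 per 1000.
Codon 2 AGT (Ser): 11.1 per 1000.
Codon 3 ATA (Ile): 40.7 per 1000.
Codon 4 CAC (His): 17.3 per 1000.
Codon 5 CTT (Leu): 38.1 per 1000.
Codon 6 CCA (Pro): 5.2 per 1000.
Lowest frequency is 5.2 at codon 6.

6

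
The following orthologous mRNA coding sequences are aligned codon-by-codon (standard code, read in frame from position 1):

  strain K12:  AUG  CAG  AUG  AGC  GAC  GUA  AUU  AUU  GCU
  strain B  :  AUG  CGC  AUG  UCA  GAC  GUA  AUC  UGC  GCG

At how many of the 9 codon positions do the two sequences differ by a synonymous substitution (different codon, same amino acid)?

3

Codon 1: AUG Met / AUG Met — identical.
Codon 2: CAG Gln / CGC Arg — nonsynonymous.
Codon 3: AUG Met / AUG Met — identical.
Codon 4: AGC Ser / UCA Ser — synonymous.
Codon 5: GAC Asp / GAC Asp — identical.
Codon 6: GUA Val / GUA Val — identical.
Codon 7: AUU Ile / AUC Ile — synonymous.
Codon 8: AUU Ile / UGC Cys — nonsynonymous.
Codon 9: GCU Ala / GCG Ala — synonymous.
Synonymous differences: 3.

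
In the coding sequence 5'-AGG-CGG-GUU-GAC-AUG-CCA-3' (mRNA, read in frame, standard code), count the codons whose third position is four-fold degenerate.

Codon 1 AGG (Arg): third position 2-fold.
Codon 2 CGG (Arg): third position 4-fold.
Codon 3 GUU (Val): third position 4-fold.
Codon 4 GAC (Asp): third position 2-fold.
Codon 5 AUG (Met): third position 1-fold.
Codon 6 CCA (Pro): third position 4-fold.
Four-fold degenerate third positions: 3.

3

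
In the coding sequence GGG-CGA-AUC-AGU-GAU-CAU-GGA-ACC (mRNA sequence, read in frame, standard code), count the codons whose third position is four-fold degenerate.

Codon 1 GGG (Gly): third position 4-fold.
Codon 2 CGA (Arg): third position 4-fold.
Codon 3 AUC (Ile): third position 3-fold.
Codon 4 AGU (Ser): third position 2-fold.
Codon 5 GAU (Asp): third position 2-fold.
Codon 6 CAU (His): third position 2-fold.
Codon 7 GGA (Gly): third position 4-fold.
Codon 8 ACC (Thr): third position 4-fold.
Four-fold degenerate third positions: 4.

4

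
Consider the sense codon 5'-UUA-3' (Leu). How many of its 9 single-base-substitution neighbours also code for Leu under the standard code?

2

Position 1: CUA → 1 synonymous.
Position 2: none → 0 synonymous.
Position 3: UUG → 1 synonymous.
Total: 1 + 0 + 1 = 2.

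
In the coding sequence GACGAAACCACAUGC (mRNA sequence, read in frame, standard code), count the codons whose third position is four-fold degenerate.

Codon 1 GAC (Asp): third position 2-fold.
Codon 2 GAA (Glu): third position 2-fold.
Codon 3 ACC (Thr): third position 4-fold.
Codon 4 ACA (Thr): third position 4-fold.
Codon 5 UGC (Cys): third position 2-fold.
Four-fold degenerate third positions: 2.

2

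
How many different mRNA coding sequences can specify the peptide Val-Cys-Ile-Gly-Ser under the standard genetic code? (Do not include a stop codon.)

576

Val: 4 codons.
Cys: 2 codons.
Ile: 3 codons.
Gly: 4 codons.
Ser: 6 codons.
4 × 2 × 3 × 4 × 6 = 576.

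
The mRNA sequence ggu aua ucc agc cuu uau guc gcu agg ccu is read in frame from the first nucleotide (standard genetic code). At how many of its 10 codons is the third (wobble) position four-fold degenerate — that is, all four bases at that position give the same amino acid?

Codon 1 GGU (Gly): third position 4-fold.
Codon 2 AUA (Ile): third position 3-fold.
Codon 3 UCC (Ser): third position 4-fold.
Codon 4 AGC (Ser): third position 2-fold.
Codon 5 CUU (Leu): third position 4-fold.
Codon 6 UAU (Tyr): third position 2-fold.
Codon 7 GUC (Val): third position 4-fold.
Codon 8 GCU (Ala): third position 4-fold.
Codon 9 AGG (Arg): third position 2-fold.
Codon 10 CCU (Pro): third position 4-fold.
Four-fold degenerate third positions: 6.

6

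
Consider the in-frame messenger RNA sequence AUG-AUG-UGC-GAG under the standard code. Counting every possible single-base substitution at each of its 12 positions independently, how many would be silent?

Codon 1 (AUG, Met): 0 synonymous substitutions.
Codon 2 (AUG, Met): 0 synonymous substitutions.
Codon 3 (UGC, Cys): 1 synonymous substitution.
Codon 4 (GAG, Glu): 1 synonymous substitution.
Total: 0 + 0 + 1 + 1 = 2.

2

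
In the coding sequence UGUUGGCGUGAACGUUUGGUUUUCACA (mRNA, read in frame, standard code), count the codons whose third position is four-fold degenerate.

Codon 1 UGU (Cys): third position 2-fold.
Codon 2 UGG (Trp): third position 1-fold.
Codon 3 CGU (Arg): third position 4-fold.
Codon 4 GAA (Glu): third position 2-fold.
Codon 5 CGU (Arg): third position 4-fold.
Codon 6 UUG (Leu): third position 2-fold.
Codon 7 GUU (Val): third position 4-fold.
Codon 8 UUC (Phe): third position 2-fold.
Codon 9 ACA (Thr): third position 4-fold.
Four-fold degenerate third positions: 4.

4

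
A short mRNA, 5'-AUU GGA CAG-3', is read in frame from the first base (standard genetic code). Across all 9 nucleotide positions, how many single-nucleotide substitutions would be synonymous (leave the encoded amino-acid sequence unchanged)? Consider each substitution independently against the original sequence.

6

Codon 1 (AUU, Ile): 2 synonymous substitutions.
Codon 2 (GGA, Gly): 3 synonymous substitutions.
Codon 3 (CAG, Gln): 1 synonymous substitution.
Total: 2 + 3 + 1 = 6.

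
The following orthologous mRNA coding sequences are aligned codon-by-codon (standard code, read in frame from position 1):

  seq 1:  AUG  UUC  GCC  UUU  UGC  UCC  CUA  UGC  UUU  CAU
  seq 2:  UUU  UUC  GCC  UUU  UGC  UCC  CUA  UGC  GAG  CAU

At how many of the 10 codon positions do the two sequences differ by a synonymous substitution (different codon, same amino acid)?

0

Codon 1: AUG Met / UUU Phe — nonsynonymous.
Codon 2: UUC Phe / UUC Phe — identical.
Codon 3: GCC Ala / GCC Ala — identical.
Codon 4: UUU Phe / UUU Phe — identical.
Codon 5: UGC Cys / UGC Cys — identical.
Codon 6: UCC Ser / UCC Ser — identical.
Codon 7: CUA Leu / CUA Leu — identical.
Codon 8: UGC Cys / UGC Cys — identical.
Codon 9: UUU Phe / GAG Glu — nonsynonymous.
Codon 10: CAU His / CAU His — identical.
Synonymous differences: 0.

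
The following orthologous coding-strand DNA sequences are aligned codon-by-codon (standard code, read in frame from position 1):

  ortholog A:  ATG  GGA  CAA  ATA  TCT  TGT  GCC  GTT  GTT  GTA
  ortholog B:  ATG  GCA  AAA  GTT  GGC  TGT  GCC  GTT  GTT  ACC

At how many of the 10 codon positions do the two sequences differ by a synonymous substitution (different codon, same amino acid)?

Codon 1: ATG Met / ATG Met — identical.
Codon 2: GGA Gly / GCA Ala — nonsynonymous.
Codon 3: CAA Gln / AAA Lys — nonsynonymous.
Codon 4: ATA Ile / GTT Val — nonsynonymous.
Codon 5: TCT Ser / GGC Gly — nonsynonymous.
Codon 6: TGT Cys / TGT Cys — identical.
Codon 7: GCC Ala / GCC Ala — identical.
Codon 8: GTT Val / GTT Val — identical.
Codon 9: GTT Val / GTT Val — identical.
Codon 10: GTA Val / ACC Thr — nonsynonymous.
Synonymous differences: 0.

0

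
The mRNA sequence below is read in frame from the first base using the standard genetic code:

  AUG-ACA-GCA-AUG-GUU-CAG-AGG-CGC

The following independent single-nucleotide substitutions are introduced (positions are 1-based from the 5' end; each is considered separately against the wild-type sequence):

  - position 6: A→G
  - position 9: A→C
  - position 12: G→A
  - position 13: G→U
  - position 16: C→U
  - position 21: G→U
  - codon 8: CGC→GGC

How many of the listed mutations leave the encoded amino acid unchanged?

2

Codon 2: ACA (Thr) → ACG (Thr) — synonymous.
Codon 3: GCA (Ala) → GCC (Ala) — synonymous.
Codon 4: AUG (Met) → AUA (Ile) — missense.
Codon 5: GUU (Val) → UUU (Phe) — missense.
Codon 6: CAG (Gln) → UAG (Stop) — nonsense.
Codon 7: AGG (Arg) → AGU (Ser) — missense.
Codon 8: CGC (Arg) → GGC (Gly) — missense.
Synonymous: 2 of 7.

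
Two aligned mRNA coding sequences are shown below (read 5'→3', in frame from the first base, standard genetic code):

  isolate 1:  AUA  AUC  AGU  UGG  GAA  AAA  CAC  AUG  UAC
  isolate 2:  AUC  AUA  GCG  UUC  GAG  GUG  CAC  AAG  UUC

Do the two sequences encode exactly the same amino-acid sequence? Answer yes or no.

Codon 1: AUA Ile / AUC Ile — synonymous.
Codon 2: AUC Ile / AUA Ile — synonymous.
Codon 3: AGU Ser / GCG Ala — nonsynonymous.
Codon 4: UGG Trp / UUC Phe — nonsynonymous.
Codon 5: GAA Glu / GAG Glu — synonymous.
Codon 6: AAA Lys / GUG Val — nonsynonymous.
Codon 7: CAC His / CAC His — identical.
Codon 8: AUG Met / AAG Lys — nonsynonymous.
Codon 9: UAC Tyr / UUC Phe — nonsynonymous.
Nonsynonymous differences: 5 → different protein.

no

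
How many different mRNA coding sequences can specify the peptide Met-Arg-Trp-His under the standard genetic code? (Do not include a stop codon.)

Met: 1 codon.
Arg: 6 codons.
Trp: 1 codon.
His: 2 codons.
1 × 6 × 1 × 2 = 12.

12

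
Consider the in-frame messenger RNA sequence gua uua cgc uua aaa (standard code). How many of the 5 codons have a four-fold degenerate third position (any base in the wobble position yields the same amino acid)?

Codon 1 GUA (Val): third position 4-fold.
Codon 2 UUA (Leu): third position 2-fold.
Codon 3 CGC (Arg): third position 4-fold.
Codon 4 UUA (Leu): third position 2-fold.
Codon 5 AAA (Lys): third position 2-fold.
Four-fold degenerate third positions: 2.

2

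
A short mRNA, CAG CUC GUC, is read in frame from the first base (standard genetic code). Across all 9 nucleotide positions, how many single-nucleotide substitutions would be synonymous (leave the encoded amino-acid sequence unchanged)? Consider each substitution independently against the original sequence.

7

Codon 1 (CAG, Gln): 1 synonymous substitution.
Codon 2 (CUC, Leu): 3 synonymous substitutions.
Codon 3 (GUC, Val): 3 synonymous substitutions.
Total: 1 + 3 + 3 = 7.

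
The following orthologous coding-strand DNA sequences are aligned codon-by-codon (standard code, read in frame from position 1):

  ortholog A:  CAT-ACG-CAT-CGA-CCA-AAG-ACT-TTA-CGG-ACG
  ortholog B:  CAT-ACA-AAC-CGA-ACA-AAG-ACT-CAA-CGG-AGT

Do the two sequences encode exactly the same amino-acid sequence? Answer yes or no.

Codon 1: CAT His / CAT His — identical.
Codon 2: ACG Thr / ACA Thr — synonymous.
Codon 3: CAT His / AAC Asn — nonsynonymous.
Codon 4: CGA Arg / CGA Arg — identical.
Codon 5: CCA Pro / ACA Thr — nonsynonymous.
Codon 6: AAG Lys / AAG Lys — identical.
Codon 7: ACT Thr / ACT Thr — identical.
Codon 8: TTA Leu / CAA Gln — nonsynonymous.
Codon 9: CGG Arg / CGG Arg — identical.
Codon 10: ACG Thr / AGT Ser — nonsynonymous.
Nonsynonymous differences: 4 → different protein.

no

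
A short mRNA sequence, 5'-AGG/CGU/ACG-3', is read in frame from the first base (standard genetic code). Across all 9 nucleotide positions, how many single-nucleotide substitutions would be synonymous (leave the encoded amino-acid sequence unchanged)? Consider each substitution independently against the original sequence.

8

Codon 1 (AGG, Arg): 2 synonymous substitutions.
Codon 2 (CGU, Arg): 3 synonymous substitutions.
Codon 3 (ACG, Thr): 3 synonymous substitutions.
Total: 2 + 3 + 3 = 8.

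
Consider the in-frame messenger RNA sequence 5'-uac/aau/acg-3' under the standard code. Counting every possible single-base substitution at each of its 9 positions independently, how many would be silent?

Codon 1 (UAC, Tyr): 1 synonymous substitution.
Codon 2 (AAU, Asn): 1 synonymous substitution.
Codon 3 (ACG, Thr): 3 synonymous substitutions.
Total: 1 + 1 + 3 = 5.

5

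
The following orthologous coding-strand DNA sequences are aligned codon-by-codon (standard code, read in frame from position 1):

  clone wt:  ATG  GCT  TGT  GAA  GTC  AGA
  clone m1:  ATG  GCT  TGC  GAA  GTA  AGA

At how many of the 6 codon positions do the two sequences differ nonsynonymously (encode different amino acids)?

Codon 1: ATG Met / ATG Met — identical.
Codon 2: GCT Ala / GCT Ala — identical.
Codon 3: TGT Cys / TGC Cys — synonymous.
Codon 4: GAA Glu / GAA Glu — identical.
Codon 5: GTC Val / GTA Val — synonymous.
Codon 6: AGA Arg / AGA Arg — identical.
Nonsynonymous differences: 0.

0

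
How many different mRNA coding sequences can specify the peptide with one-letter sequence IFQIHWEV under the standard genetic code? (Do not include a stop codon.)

576

Ile: 3 codons.
Phe: 2 codons.
Gln: 2 codons.
Ile: 3 codons.
His: 2 codons.
Trp: 1 codon.
Glu: 2 codons.
Val: 4 codons.
3 × 2 × 2 × 3 × 2 × 1 × 2 × 4 = 576.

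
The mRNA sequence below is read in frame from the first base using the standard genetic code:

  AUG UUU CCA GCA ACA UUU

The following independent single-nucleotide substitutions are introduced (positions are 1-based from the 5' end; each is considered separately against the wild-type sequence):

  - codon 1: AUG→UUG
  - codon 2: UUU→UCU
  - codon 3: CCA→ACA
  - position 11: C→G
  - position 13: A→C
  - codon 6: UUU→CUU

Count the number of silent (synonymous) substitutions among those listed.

Codon 1: AUG (Met) → UUG (Leu) — missense.
Codon 2: UUU (Phe) → UCU (Ser) — missense.
Codon 3: CCA (Pro) → ACA (Thr) — missense.
Codon 4: GCA (Ala) → GGA (Gly) — missense.
Codon 5: ACA (Thr) → CCA (Pro) — missense.
Codon 6: UUU (Phe) → CUU (Leu) — missense.
Synonymous: 0 of 6.

0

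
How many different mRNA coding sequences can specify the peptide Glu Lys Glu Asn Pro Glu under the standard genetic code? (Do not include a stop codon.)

Glu: 2 codons.
Lys: 2 codons.
Glu: 2 codons.
Asn: 2 codons.
Pro: 4 codons.
Glu: 2 codons.
2 × 2 × 2 × 2 × 4 × 2 = 128.

128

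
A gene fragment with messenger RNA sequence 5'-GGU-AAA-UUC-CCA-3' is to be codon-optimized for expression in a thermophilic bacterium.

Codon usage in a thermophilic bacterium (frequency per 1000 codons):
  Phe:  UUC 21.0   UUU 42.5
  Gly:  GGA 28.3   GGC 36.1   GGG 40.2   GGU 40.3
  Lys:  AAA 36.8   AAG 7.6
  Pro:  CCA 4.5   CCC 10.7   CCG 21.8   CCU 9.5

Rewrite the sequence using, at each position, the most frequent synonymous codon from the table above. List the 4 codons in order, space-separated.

GGU AAA UUU CCG

Codon 1 (Gly): best is GGU at 40.3.
Codon 2 (Lys): best is AAA at 36.8.
Codon 3 (Phe): best is UUU at 42.5.
Codon 4 (Pro): best is CCG at 21.8.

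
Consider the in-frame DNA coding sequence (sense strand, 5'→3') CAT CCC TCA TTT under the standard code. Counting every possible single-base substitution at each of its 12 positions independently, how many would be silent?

8

Codon 1 (CAT, His): 1 synonymous substitution.
Codon 2 (CCC, Pro): 3 synonymous substitutions.
Codon 3 (TCA, Ser): 3 synonymous substitutions.
Codon 4 (TTT, Phe): 1 synonymous substitution.
Total: 1 + 3 + 3 + 1 = 8.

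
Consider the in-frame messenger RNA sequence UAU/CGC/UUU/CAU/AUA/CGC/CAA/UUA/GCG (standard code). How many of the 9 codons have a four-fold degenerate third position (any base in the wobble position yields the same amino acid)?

Codon 1 UAU (Tyr): third position 2-fold.
Codon 2 CGC (Arg): third position 4-fold.
Codon 3 UUU (Phe): third position 2-fold.
Codon 4 CAU (His): third position 2-fold.
Codon 5 AUA (Ile): third position 3-fold.
Codon 6 CGC (Arg): third position 4-fold.
Codon 7 CAA (Gln): third position 2-fold.
Codon 8 UUA (Leu): third position 2-fold.
Codon 9 GCG (Ala): third position 4-fold.
Four-fold degenerate third positions: 3.

3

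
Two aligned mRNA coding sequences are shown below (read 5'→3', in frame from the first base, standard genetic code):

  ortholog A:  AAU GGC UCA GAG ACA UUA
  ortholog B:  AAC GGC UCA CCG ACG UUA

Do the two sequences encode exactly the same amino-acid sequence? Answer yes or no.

Codon 1: AAU Asn / AAC Asn — synonymous.
Codon 2: GGC Gly / GGC Gly — identical.
Codon 3: UCA Ser / UCA Ser — identical.
Codon 4: GAG Glu / CCG Pro — nonsynonymous.
Codon 5: ACA Thr / ACG Thr — synonymous.
Codon 6: UUA Leu / UUA Leu — identical.
Nonsynonymous differences: 1 → different protein.

no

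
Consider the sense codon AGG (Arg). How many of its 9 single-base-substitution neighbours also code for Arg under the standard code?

2

Position 1: CGG → 1 synonymous.
Position 2: none → 0 synonymous.
Position 3: AGA → 1 synonymous.
Total: 1 + 0 + 1 = 2.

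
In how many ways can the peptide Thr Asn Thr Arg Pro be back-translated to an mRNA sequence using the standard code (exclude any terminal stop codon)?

Thr: 4 codons.
Asn: 2 codons.
Thr: 4 codons.
Arg: 6 codons.
Pro: 4 codons.
4 × 2 × 4 × 6 × 4 = 768.

768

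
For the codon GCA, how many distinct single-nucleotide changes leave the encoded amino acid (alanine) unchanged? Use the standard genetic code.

3

Position 1: none → 0 synonymous.
Position 2: none → 0 synonymous.
Position 3: GCT, GCC, GCG → 3 synonymous.
Total: 0 + 0 + 3 = 3.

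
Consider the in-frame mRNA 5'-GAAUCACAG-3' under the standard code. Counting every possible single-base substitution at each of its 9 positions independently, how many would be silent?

5

Codon 1 (GAA, Glu): 1 synonymous substitution.
Codon 2 (UCA, Ser): 3 synonymous substitutions.
Codon 3 (CAG, Gln): 1 synonymous substitution.
Total: 1 + 3 + 1 = 5.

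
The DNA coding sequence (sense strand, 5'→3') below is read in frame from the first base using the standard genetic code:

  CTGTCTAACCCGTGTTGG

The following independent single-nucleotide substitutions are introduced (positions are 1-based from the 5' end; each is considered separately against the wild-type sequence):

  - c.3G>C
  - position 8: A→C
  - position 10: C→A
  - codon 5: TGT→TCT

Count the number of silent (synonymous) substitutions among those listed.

Codon 1: CTG (Leu) → CTC (Leu) — synonymous.
Codon 3: AAC (Asn) → ACC (Thr) — missense.
Codon 4: CCG (Pro) → ACG (Thr) — missense.
Codon 5: TGT (Cys) → TCT (Ser) — missense.
Synonymous: 1 of 4.

1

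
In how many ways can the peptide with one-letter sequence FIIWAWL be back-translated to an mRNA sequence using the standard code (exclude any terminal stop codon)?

432

Phe: 2 codons.
Ile: 3 codons.
Ile: 3 codons.
Trp: 1 codon.
Ala: 4 codons.
Trp: 1 codon.
Leu: 6 codons.
2 × 3 × 3 × 1 × 4 × 1 × 6 = 432.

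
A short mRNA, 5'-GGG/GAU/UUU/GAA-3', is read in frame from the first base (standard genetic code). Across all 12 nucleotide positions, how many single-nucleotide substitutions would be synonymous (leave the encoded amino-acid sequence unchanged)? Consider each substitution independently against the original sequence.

Codon 1 (GGG, Gly): 3 synonymous substitutions.
Codon 2 (GAU, Asp): 1 synonymous substitution.
Codon 3 (UUU, Phe): 1 synonymous substitution.
Codon 4 (GAA, Glu): 1 synonymous substitution.
Total: 3 + 1 + 1 + 1 = 6.

6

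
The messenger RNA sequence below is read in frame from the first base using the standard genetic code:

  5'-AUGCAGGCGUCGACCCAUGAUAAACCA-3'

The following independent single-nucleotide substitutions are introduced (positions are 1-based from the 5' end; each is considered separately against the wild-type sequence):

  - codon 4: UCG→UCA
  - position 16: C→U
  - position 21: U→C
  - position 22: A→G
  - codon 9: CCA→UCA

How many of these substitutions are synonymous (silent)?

2

Codon 4: UCG (Ser) → UCA (Ser) — synonymous.
Codon 6: CAU (His) → UAU (Tyr) — missense.
Codon 7: GAU (Asp) → GAC (Asp) — synonymous.
Codon 8: AAA (Lys) → GAA (Glu) — missense.
Codon 9: CCA (Pro) → UCA (Ser) — missense.
Synonymous: 2 of 5.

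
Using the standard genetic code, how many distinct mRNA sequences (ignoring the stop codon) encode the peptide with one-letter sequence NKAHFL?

384

Asn: 2 codons.
Lys: 2 codons.
Ala: 4 codons.
His: 2 codons.
Phe: 2 codons.
Leu: 6 codons.
2 × 2 × 4 × 2 × 2 × 6 = 384.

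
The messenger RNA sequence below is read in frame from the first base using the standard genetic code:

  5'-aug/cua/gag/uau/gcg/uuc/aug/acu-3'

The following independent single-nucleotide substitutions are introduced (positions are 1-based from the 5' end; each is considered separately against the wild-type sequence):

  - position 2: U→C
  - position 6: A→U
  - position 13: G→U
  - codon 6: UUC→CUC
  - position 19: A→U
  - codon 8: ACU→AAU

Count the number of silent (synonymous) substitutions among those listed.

1

Codon 1: AUG (Met) → ACG (Thr) — missense.
Codon 2: CUA (Leu) → CUU (Leu) — synonymous.
Codon 5: GCG (Ala) → UCG (Ser) — missense.
Codon 6: UUC (Phe) → CUC (Leu) — missense.
Codon 7: AUG (Met) → UUG (Leu) — missense.
Codon 8: ACU (Thr) → AAU (Asn) — missense.
Synonymous: 1 of 6.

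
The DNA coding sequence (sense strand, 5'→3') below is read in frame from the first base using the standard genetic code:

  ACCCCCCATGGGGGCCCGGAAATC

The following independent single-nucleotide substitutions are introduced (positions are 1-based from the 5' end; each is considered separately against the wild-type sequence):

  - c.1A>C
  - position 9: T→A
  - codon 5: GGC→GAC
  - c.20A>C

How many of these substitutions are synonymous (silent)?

Codon 1: ACC (Thr) → CCC (Pro) — missense.
Codon 3: CAT (His) → CAA (Gln) — missense.
Codon 5: GGC (Gly) → GAC (Asp) — missense.
Codon 7: GAA (Glu) → GCA (Ala) — missense.
Synonymous: 0 of 4.

0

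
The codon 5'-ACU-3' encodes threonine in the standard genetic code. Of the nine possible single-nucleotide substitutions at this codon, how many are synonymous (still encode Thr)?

Position 1: none → 0 synonymous.
Position 2: none → 0 synonymous.
Position 3: ACC, ACA, ACG → 3 synonymous.
Total: 0 + 0 + 3 = 3.

3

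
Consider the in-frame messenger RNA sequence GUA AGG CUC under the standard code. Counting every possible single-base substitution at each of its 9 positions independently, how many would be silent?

8

Codon 1 (GUA, Val): 3 synonymous substitutions.
Codon 2 (AGG, Arg): 2 synonymous substitutions.
Codon 3 (CUC, Leu): 3 synonymous substitutions.
Total: 3 + 2 + 3 = 8.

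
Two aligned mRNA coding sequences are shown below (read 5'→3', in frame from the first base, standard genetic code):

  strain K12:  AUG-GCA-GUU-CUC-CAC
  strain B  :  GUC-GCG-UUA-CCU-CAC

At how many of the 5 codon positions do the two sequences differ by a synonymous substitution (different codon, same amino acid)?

1

Codon 1: AUG Met / GUC Val — nonsynonymous.
Codon 2: GCA Ala / GCG Ala — synonymous.
Codon 3: GUU Val / UUA Leu — nonsynonymous.
Codon 4: CUC Leu / CCU Pro — nonsynonymous.
Codon 5: CAC His / CAC His — identical.
Synonymous differences: 1.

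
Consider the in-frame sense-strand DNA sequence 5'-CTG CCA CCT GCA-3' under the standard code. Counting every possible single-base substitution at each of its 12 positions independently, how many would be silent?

Codon 1 (CTG, Leu): 4 synonymous substitutions.
Codon 2 (CCA, Pro): 3 synonymous substitutions.
Codon 3 (CCT, Pro): 3 synonymous substitutions.
Codon 4 (GCA, Ala): 3 synonymous substitutions.
Total: 4 + 3 + 3 + 3 = 13.

13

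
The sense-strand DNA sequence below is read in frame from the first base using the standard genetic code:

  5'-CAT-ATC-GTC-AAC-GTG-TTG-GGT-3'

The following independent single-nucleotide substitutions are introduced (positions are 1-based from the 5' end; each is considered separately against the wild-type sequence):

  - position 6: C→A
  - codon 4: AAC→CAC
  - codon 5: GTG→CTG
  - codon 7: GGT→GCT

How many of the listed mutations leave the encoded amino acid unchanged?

1

Codon 2: ATC (Ile) → ATA (Ile) — synonymous.
Codon 4: AAC (Asn) → CAC (His) — missense.
Codon 5: GTG (Val) → CTG (Leu) — missense.
Codon 7: GGT (Gly) → GCT (Ala) — missense.
Synonymous: 1 of 4.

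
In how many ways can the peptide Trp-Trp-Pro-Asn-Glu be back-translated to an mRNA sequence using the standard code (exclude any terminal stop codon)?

Trp: 1 codon.
Trp: 1 codon.
Pro: 4 codons.
Asn: 2 codons.
Glu: 2 codons.
1 × 1 × 4 × 2 × 2 = 16.

16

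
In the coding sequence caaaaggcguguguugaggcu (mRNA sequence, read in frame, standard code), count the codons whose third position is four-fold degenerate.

3

Codon 1 CAA (Gln): third position 2-fold.
Codon 2 AAG (Lys): third position 2-fold.
Codon 3 GCG (Ala): third position 4-fold.
Codon 4 UGU (Cys): third position 2-fold.
Codon 5 GUU (Val): third position 4-fold.
Codon 6 GAG (Glu): third position 2-fold.
Codon 7 GCU (Ala): third position 4-fold.
Four-fold degenerate third positions: 3.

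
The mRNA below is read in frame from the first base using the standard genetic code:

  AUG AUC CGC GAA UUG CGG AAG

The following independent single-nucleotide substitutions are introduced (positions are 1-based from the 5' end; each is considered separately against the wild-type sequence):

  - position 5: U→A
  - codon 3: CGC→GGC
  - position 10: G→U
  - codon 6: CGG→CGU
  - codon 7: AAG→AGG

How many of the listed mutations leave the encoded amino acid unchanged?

Codon 2: AUC (Ile) → AAC (Asn) — missense.
Codon 3: CGC (Arg) → GGC (Gly) — missense.
Codon 4: GAA (Glu) → UAA (Stop) — nonsense.
Codon 6: CGG (Arg) → CGU (Arg) — synonymous.
Codon 7: AAG (Lys) → AGG (Arg) — missense.
Synonymous: 1 of 5.

1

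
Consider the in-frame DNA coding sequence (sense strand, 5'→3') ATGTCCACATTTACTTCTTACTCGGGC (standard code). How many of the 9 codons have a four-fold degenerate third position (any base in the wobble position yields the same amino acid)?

Codon 1 ATG (Met): third position 1-fold.
Codon 2 TCC (Ser): third position 4-fold.
Codon 3 ACA (Thr): third position 4-fold.
Codon 4 TTT (Phe): third position 2-fold.
Codon 5 ACT (Thr): third position 4-fold.
Codon 6 TCT (Ser): third position 4-fold.
Codon 7 TAC (Tyr): third position 2-fold.
Codon 8 TCG (Ser): third position 4-fold.
Codon 9 GGC (Gly): third position 4-fold.
Four-fold degenerate third positions: 6.

6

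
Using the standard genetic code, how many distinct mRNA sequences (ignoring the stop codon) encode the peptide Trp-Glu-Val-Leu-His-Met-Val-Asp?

768

Trp: 1 codon.
Glu: 2 codons.
Val: 4 codons.
Leu: 6 codons.
His: 2 codons.
Met: 1 codon.
Val: 4 codons.
Asp: 2 codons.
1 × 2 × 4 × 6 × 2 × 1 × 4 × 2 = 768.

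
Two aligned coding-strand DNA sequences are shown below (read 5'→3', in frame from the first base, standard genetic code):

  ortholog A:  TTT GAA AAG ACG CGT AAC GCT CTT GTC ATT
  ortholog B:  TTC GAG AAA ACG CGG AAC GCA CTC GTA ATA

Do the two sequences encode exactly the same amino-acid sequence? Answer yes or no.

Codon 1: TTT Phe / TTC Phe — synonymous.
Codon 2: GAA Glu / GAG Glu — synonymous.
Codon 3: AAG Lys / AAA Lys — synonymous.
Codon 4: ACG Thr / ACG Thr — identical.
Codon 5: CGT Arg / CGG Arg — synonymous.
Codon 6: AAC Asn / AAC Asn — identical.
Codon 7: GCT Ala / GCA Ala — synonymous.
Codon 8: CTT Leu / CTC Leu — synonymous.
Codon 9: GTC Val / GTA Val — synonymous.
Codon 10: ATT Ile / ATA Ile — synonymous.
Nonsynonymous differences: 0 → same protein.

yes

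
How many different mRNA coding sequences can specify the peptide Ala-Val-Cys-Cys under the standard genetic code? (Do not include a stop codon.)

64

Ala: 4 codons.
Val: 4 codons.
Cys: 2 codons.
Cys: 2 codons.
4 × 4 × 2 × 2 = 64.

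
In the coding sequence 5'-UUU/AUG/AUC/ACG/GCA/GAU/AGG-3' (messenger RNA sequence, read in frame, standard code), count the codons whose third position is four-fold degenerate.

Codon 1 UUU (Phe): third position 2-fold.
Codon 2 AUG (Met): third position 1-fold.
Codon 3 AUC (Ile): third position 3-fold.
Codon 4 ACG (Thr): third position 4-fold.
Codon 5 GCA (Ala): third position 4-fold.
Codon 6 GAU (Asp): third position 2-fold.
Codon 7 AGG (Arg): third position 2-fold.
Four-fold degenerate third positions: 2.

2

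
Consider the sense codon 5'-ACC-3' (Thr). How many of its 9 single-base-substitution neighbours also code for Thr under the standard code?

Position 1: none → 0 synonymous.
Position 2: none → 0 synonymous.
Position 3: ACU, ACA, ACG → 3 synonymous.
Total: 0 + 0 + 3 = 3.

3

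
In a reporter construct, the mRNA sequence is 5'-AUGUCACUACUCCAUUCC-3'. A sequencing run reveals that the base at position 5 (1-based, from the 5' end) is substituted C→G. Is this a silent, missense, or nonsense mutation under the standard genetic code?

nonsense

Position 5 falls in codon 2: UCA → Ser.
After the substitution the codon is UGA → Stop.
The new codon is a stop codon, so this is a nonsense mutation.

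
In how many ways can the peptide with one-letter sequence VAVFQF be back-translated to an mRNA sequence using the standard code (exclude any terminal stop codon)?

Val: 4 codons.
Ala: 4 codons.
Val: 4 codons.
Phe: 2 codons.
Gln: 2 codons.
Phe: 2 codons.
4 × 4 × 4 × 2 × 2 × 2 = 512.

512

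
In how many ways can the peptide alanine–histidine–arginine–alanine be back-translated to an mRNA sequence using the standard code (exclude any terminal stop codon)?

Ala: 4 codons.
His: 2 codons.
Arg: 6 codons.
Ala: 4 codons.
4 × 2 × 6 × 4 = 192.

192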